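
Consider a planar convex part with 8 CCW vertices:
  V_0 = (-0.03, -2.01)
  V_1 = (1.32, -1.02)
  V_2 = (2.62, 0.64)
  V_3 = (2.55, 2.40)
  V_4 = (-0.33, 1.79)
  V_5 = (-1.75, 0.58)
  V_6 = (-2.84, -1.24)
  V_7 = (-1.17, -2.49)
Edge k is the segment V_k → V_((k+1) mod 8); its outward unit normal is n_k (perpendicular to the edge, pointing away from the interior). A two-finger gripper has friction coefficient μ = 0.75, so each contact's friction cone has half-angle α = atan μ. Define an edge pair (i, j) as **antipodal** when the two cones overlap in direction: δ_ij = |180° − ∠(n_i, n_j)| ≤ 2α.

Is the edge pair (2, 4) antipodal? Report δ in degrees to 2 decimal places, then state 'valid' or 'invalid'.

δ = 51.84°, valid

α = atan 0.75 = 36.87°;  2α = 73.74°
edge 2: e_2 = (-0.07, +1.76);  n_2 = (+0.9992, +0.0397)
edge 4: e_4 = (-1.42, -1.21);  n_4 = (-0.6486, +0.7611)
∠(n_2, n_4) = 128.16°
δ = |180° − 128.16°| = 51.84°
51.84° ≤ 2α = 73.74°  →  valid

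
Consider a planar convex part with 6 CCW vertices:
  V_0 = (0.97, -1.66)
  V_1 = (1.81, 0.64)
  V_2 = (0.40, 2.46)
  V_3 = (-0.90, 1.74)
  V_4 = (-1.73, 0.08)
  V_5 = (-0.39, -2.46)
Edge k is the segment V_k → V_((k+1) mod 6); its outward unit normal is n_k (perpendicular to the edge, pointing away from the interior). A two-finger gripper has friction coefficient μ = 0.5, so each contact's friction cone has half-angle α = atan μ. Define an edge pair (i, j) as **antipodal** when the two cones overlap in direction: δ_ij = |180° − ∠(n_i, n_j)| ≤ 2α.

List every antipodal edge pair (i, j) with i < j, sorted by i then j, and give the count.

α = atan 0.5 = 26.57°;  2α = 53.13°
n_0 = (+0.9393, -0.3431)
n_1 = (+0.7905, +0.6124)
n_2 = (-0.4845, +0.8748)
n_3 = (-0.8944, +0.4472)
n_4 = (-0.8845, -0.4666)
n_5 = (+0.5070, -0.8619)
  (0,1): δ = 122.17°  ·
  (0,2): δ = 40.96°  ✓
  (0,3): δ = 6.50°  ✓
  (0,4): δ = 47.88°  ✓
  (0,5): δ = 140.53°  ·
  (1,2): δ = 98.79°  ·
  (1,3): δ = 64.33°  ·
  (1,4): δ = 9.95°  ✓
  (1,5): δ = 82.70°  ·
  (2,3): δ = 145.54°  ·
  (2,4): δ = 91.17°  ·
  (2,5): δ = 1.49°  ✓
  (3,4): δ = 125.62°  ·
  (3,5): δ = 32.97°  ✓
  (4,5): δ = 87.35°  ·
antipodal pairs: 6

count = 6; pairs: (0,2), (0,3), (0,4), (1,4), (2,5), (3,5)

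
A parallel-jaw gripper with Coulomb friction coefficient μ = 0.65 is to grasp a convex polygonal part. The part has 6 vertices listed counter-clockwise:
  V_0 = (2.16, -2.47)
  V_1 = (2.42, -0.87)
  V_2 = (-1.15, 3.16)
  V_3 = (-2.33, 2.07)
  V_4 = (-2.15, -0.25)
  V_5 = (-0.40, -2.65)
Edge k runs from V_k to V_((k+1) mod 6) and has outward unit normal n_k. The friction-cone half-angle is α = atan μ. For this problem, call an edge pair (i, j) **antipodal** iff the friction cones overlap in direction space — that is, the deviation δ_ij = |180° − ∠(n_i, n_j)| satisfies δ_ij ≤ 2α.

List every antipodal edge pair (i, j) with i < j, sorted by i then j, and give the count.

α = atan 0.65 = 33.02°;  2α = 66.05°
n_0 = (+0.9871, -0.1604)
n_1 = (+0.7485, +0.6631)
n_2 = (-0.6785, +0.7346)
n_3 = (-0.9970, -0.0774)
n_4 = (-0.8080, -0.5892)
n_5 = (+0.0701, -0.9975)
  (0,1): δ = 129.23°  ·
  (0,2): δ = 38.04°  ✓
  (0,3): δ = 13.67°  ✓
  (0,4): δ = 45.33°  ✓
  (0,5): δ = 103.25°  ·
  (1,2): δ = 88.81°  ·
  (1,3): δ = 37.10°  ✓
  (1,4): δ = 5.44°  ✓
  (1,5): δ = 52.49°  ✓
  (2,3): δ = 128.29°  ·
  (2,4): δ = 96.63°  ·
  (2,5): δ = 38.71°  ✓
  (3,4): δ = 148.34°  ·
  (3,5): δ = 90.41°  ·
  (4,5): δ = 122.08°  ·
antipodal pairs: 7

count = 7; pairs: (0,2), (0,3), (0,4), (1,3), (1,4), (1,5), (2,5)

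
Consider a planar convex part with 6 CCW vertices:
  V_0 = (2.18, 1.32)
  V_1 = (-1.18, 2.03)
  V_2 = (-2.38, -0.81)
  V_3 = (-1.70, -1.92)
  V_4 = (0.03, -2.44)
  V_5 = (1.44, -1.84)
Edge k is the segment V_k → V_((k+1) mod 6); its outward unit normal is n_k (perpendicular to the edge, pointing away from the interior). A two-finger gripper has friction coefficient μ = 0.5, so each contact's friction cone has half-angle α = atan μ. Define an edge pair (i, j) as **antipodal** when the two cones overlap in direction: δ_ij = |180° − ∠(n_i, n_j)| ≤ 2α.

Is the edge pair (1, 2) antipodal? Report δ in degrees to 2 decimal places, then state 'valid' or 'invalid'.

α = atan 0.5 = 26.57°;  2α = 53.13°
edge 1: e_1 = (-1.20, -2.84);  n_1 = (-0.9211, +0.3892)
edge 2: e_2 = (+0.68, -1.11);  n_2 = (-0.8527, -0.5224)
∠(n_1, n_2) = 54.40°
δ = |180° − 54.40°| = 125.60°
125.60° > 2α = 53.13°  →  invalid

δ = 125.60°, invalid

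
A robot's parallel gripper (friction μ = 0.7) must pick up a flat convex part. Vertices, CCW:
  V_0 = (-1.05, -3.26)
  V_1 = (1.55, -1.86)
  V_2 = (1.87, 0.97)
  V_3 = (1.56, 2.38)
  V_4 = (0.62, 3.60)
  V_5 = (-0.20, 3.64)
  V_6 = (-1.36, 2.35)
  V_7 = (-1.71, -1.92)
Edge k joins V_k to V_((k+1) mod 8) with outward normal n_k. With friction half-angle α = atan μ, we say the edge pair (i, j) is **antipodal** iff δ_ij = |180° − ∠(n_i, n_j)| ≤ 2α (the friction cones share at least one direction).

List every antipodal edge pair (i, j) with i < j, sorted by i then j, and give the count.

α = atan 0.7 = 34.99°;  2α = 69.98°
n_0 = (+0.4741, -0.8805)
n_1 = (+0.9937, -0.1124)
n_2 = (+0.9767, +0.2147)
n_3 = (+0.7921, +0.6103)
n_4 = (+0.0487, +0.9988)
n_5 = (-0.7436, +0.6686)
n_6 = (-0.9967, +0.0817)
n_7 = (-0.8971, -0.4418)
  (0,1): δ = 124.75°  ·
  (0,2): δ = 105.90°  ·
  (0,3): δ = 80.69°  ·
  (0,4): δ = 31.09°  ✓
  (0,5): δ = 19.74°  ✓
  (0,6): δ = 57.01°  ✓
  (0,7): δ = 87.92°  ·
  (1,2): δ = 161.15°  ·
  (1,3): δ = 135.93°  ·
  (1,4): δ = 86.34°  ·
  (1,5): δ = 35.51°  ✓
  (1,6): δ = 1.77°  ✓
  (1,7): δ = 32.67°  ✓
  (2,3): δ = 154.79°  ·
  (2,4): δ = 105.19°  ·
  (2,5): δ = 54.36°  ✓
  (2,6): δ = 17.09°  ✓
  (2,7): δ = 13.82°  ✓
  (3,4): δ = 130.41°  ·
  (3,5): δ = 79.58°  ·
  (3,6): δ = 42.30°  ✓
  (3,7): δ = 11.39°  ✓
  (4,5): δ = 129.17°  ·
  (4,6): δ = 91.89°  ·
  (4,7): δ = 60.99°  ✓
  (5,6): δ = 142.72°  ·
  (5,7): δ = 111.82°  ·
  (6,7): δ = 149.09°  ·
antipodal pairs: 12

count = 12; pairs: (0,4), (0,5), (0,6), (1,5), (1,6), (1,7), (2,5), (2,6), (2,7), (3,6), (3,7), (4,7)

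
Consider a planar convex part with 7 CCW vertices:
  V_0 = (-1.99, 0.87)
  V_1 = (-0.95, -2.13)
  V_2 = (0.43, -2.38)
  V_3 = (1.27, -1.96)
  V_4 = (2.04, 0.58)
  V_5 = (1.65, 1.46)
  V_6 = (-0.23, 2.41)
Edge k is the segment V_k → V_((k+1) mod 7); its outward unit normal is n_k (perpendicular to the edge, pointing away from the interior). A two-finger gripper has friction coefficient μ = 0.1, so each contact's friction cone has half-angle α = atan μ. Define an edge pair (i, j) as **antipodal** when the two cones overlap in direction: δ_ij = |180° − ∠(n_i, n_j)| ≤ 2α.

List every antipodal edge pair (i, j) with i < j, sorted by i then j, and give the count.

count = 1; pairs: (0,4)

α = atan 0.1 = 5.71°;  2α = 11.42°
n_0 = (-0.9448, -0.3275)
n_1 = (-0.1783, -0.9840)
n_2 = (+0.4472, -0.8944)
n_3 = (+0.9570, -0.2901)
n_4 = (+0.9142, +0.4052)
n_5 = (+0.4510, +0.8925)
n_6 = (-0.6585, +0.7526)
  (0,1): δ = 119.39°  ·
  (0,2): δ = 82.55°  ·
  (0,3): δ = 35.98°  ·
  (0,4): δ = 4.78°  ✓
  (0,5): δ = 44.07°  ·
  (0,6): δ = 112.07°  ·
  (1,2): δ = 143.17°  ·
  (1,3): δ = 96.60°  ·
  (1,4): δ = 55.83°  ·
  (1,5): δ = 16.54°  ·
  (1,6): δ = 51.45°  ·
  (2,3): δ = 133.43°  ·
  (2,4): δ = 92.66°  ·
  (2,5): δ = 53.37°  ·
  (2,6): δ = 14.62°  ·
  (3,4): δ = 139.23°  ·
  (3,5): δ = 99.94°  ·
  (3,6): δ = 31.95°  ·
  (4,5): δ = 140.71°  ·
  (4,6): δ = 72.72°  ·
  (5,6): δ = 112.01°  ·
antipodal pairs: 1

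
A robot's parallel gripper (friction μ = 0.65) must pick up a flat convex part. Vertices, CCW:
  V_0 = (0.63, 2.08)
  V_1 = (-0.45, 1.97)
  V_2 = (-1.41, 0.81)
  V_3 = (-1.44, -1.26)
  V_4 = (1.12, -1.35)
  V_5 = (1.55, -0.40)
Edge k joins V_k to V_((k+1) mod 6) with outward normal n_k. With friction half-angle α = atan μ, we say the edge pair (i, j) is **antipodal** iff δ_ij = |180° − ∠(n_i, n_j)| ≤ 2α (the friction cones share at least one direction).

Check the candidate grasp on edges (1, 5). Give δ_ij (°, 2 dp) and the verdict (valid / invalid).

δ = 59.96°, valid

α = atan 0.65 = 33.02°;  2α = 66.05°
edge 1: e_1 = (-0.96, -1.16);  n_1 = (-0.7704, +0.6376)
edge 5: e_5 = (-0.92, +2.48);  n_5 = (+0.9376, +0.3478)
∠(n_1, n_5) = 120.04°
δ = |180° − 120.04°| = 59.96°
59.96° ≤ 2α = 66.05°  →  valid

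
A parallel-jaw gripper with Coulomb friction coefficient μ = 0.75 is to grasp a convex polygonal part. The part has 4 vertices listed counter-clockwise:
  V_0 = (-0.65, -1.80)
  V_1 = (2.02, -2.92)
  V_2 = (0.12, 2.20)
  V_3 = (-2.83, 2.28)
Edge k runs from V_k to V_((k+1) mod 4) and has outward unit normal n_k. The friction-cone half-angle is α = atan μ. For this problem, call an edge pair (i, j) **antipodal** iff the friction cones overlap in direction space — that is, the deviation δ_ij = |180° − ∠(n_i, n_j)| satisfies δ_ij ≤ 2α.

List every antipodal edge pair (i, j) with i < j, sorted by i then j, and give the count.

count = 4; pairs: (0,1), (0,2), (1,3), (2,3)

α = atan 0.75 = 36.87°;  2α = 73.74°
n_0 = (-0.3868, -0.9222)
n_1 = (+0.9375, +0.3479)
n_2 = (+0.0271, +0.9996)
n_3 = (-0.8820, -0.4713)
  (0,1): δ = 46.88°  ✓
  (0,2): δ = 21.20°  ✓
  (0,3): δ = 140.87°  ·
  (1,2): δ = 111.91°  ·
  (1,3): δ = 7.76°  ✓
  (2,3): δ = 60.33°  ✓
antipodal pairs: 4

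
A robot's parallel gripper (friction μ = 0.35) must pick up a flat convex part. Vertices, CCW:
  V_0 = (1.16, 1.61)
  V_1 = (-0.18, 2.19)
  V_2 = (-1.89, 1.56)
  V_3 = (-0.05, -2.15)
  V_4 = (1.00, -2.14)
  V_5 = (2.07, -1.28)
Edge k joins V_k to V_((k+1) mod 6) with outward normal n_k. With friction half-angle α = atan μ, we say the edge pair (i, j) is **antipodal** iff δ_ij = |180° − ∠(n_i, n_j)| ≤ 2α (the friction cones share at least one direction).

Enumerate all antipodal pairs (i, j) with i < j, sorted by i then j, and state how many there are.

α = atan 0.35 = 19.29°;  2α = 38.58°
n_0 = (+0.3972, +0.9177)
n_1 = (-0.3457, +0.9383)
n_2 = (-0.8959, -0.4443)
n_3 = (+0.0095, -1.0000)
n_4 = (+0.6265, -0.7794)
n_5 = (+0.9538, +0.3003)
  (0,1): δ = 136.37°  ·
  (0,2): δ = 40.22°  ·
  (0,3): δ = 23.95°  ✓
  (0,4): δ = 62.19°  ·
  (0,5): δ = 130.88°  ·
  (1,2): δ = 83.85°  ·
  (1,3): δ = 19.68°  ✓
  (1,4): δ = 18.57°  ✓
  (1,5): δ = 87.25°  ·
  (2,3): δ = 115.83°  ·
  (2,4): δ = 77.59°  ·
  (2,5): δ = 8.90°  ✓
  (3,4): δ = 141.76°  ·
  (3,5): δ = 73.07°  ·
  (4,5): δ = 111.31°  ·
antipodal pairs: 4

count = 4; pairs: (0,3), (1,3), (1,4), (2,5)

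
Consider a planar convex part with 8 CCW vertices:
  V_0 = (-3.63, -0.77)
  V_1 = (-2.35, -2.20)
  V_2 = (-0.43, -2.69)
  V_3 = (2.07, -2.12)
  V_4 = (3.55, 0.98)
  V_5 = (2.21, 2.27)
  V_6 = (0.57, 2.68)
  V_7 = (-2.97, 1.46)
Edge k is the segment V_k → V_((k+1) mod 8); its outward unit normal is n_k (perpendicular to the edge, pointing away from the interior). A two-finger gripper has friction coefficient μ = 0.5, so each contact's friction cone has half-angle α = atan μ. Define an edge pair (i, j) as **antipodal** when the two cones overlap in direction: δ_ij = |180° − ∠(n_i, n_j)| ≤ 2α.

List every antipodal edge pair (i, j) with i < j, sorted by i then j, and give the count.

count = 9; pairs: (0,4), (0,5), (1,4), (1,5), (1,6), (2,5), (2,6), (3,6), (3,7)

α = atan 0.5 = 26.57°;  2α = 53.13°
n_0 = (-0.7451, -0.6669)
n_1 = (-0.2473, -0.9689)
n_2 = (+0.2223, -0.9750)
n_3 = (+0.9024, -0.4308)
n_4 = (+0.6935, +0.7204)
n_5 = (+0.2425, +0.9701)
n_6 = (-0.3258, +0.9454)
n_7 = (-0.9589, +0.2838)
  (0,1): δ = 146.15°  ·
  (0,2): δ = 118.99°  ·
  (0,3): δ = 67.35°  ·
  (0,4): δ = 4.26°  ✓
  (0,5): δ = 34.13°  ✓
  (0,6): δ = 67.18°  ·
  (0,7): δ = 121.68°  ·
  (1,2): δ = 152.84°  ·
  (1,3): δ = 101.20°  ·
  (1,4): δ = 29.59°  ✓
  (1,5): δ = 0.28°  ✓
  (1,6): δ = 33.33°  ✓
  (1,7): δ = 87.83°  ·
  (2,3): δ = 128.36°  ·
  (2,4): δ = 56.75°  ·
  (2,5): δ = 26.88°  ✓
  (2,6): δ = 6.17°  ✓
  (2,7): δ = 60.67°  ·
  (3,4): δ = 108.39°  ·
  (3,5): δ = 78.52°  ·
  (3,6): δ = 45.46°  ✓
  (3,7): δ = 9.03°  ✓
  (4,5): δ = 150.13°  ·
  (4,6): δ = 117.07°  ·
  (4,7): δ = 62.58°  ·
  (5,6): δ = 146.95°  ·
  (5,7): δ = 92.45°  ·
  (6,7): δ = 125.50°  ·
antipodal pairs: 9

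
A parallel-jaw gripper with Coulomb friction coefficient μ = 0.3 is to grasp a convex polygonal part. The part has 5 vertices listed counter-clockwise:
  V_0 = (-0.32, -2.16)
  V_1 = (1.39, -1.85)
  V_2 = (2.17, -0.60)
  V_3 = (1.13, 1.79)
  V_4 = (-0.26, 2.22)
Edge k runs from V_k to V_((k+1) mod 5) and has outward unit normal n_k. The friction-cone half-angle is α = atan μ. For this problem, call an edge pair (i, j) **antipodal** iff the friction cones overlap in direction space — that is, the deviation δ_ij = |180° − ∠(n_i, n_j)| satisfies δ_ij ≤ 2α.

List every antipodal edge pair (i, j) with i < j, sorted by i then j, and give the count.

α = atan 0.3 = 16.70°;  2α = 33.40°
n_0 = (+0.1784, -0.9840)
n_1 = (+0.8484, -0.5294)
n_2 = (+0.9169, +0.3990)
n_3 = (+0.2955, +0.9553)
n_4 = (-0.9999, +0.0137)
  (0,1): δ = 132.24°  ·
  (0,2): δ = 76.76°  ·
  (0,3): δ = 27.46°  ✓
  (0,4): δ = 78.94°  ·
  (1,2): δ = 124.52°  ·
  (1,3): δ = 75.23°  ·
  (1,4): δ = 31.18°  ✓
  (2,3): δ = 130.71°  ·
  (2,4): δ = 24.30°  ✓
  (3,4): δ = 73.60°  ·
antipodal pairs: 3

count = 3; pairs: (0,3), (1,4), (2,4)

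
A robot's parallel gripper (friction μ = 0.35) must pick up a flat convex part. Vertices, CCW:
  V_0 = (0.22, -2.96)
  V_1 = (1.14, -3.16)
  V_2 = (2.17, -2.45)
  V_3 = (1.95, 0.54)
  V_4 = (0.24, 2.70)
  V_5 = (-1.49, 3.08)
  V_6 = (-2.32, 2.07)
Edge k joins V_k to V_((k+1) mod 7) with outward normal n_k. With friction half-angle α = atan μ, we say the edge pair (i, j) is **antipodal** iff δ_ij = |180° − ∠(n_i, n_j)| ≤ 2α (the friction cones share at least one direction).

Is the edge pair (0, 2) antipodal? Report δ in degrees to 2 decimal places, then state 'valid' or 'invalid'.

δ = 73.53°, invalid

α = atan 0.35 = 19.29°;  2α = 38.58°
edge 0: e_0 = (+0.92, -0.20);  n_0 = (-0.2124, -0.9772)
edge 2: e_2 = (-0.22, +2.99);  n_2 = (+0.9973, +0.0734)
∠(n_0, n_2) = 106.47°
δ = |180° − 106.47°| = 73.53°
73.53° > 2α = 38.58°  →  invalid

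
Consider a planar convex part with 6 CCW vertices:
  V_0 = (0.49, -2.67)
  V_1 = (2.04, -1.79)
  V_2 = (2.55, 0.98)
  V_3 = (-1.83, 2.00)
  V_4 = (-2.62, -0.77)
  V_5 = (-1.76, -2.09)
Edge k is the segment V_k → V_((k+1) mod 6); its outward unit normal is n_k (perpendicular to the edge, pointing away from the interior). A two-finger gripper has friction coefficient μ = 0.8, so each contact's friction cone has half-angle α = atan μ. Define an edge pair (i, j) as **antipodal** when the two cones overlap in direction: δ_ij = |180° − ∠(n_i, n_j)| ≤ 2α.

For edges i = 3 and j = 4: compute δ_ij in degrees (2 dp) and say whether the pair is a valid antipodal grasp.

α = atan 0.8 = 38.66°;  2α = 77.32°
edge 3: e_3 = (-0.79, -2.77);  n_3 = (-0.9617, +0.2743)
edge 4: e_4 = (+0.86, -1.32);  n_4 = (-0.8379, -0.5459)
∠(n_3, n_4) = 49.00°
δ = |180° − 49.00°| = 131.00°
131.00° > 2α = 77.32°  →  invalid

δ = 131.00°, invalid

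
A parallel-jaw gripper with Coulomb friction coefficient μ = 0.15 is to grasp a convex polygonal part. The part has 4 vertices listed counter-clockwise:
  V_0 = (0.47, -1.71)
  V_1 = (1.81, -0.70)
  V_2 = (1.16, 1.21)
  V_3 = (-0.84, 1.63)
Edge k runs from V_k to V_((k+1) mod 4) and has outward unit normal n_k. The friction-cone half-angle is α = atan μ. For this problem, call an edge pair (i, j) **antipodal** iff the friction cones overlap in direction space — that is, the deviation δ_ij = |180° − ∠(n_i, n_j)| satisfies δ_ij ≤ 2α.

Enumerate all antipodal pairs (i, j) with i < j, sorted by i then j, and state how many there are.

count = 1; pairs: (1,3)

α = atan 0.15 = 8.53°;  2α = 17.06°
n_0 = (+0.6019, -0.7986)
n_1 = (+0.9467, +0.3222)
n_2 = (+0.2055, +0.9787)
n_3 = (-0.9310, -0.3651)
  (0,1): δ = 108.21°  ·
  (0,2): δ = 48.87°  ·
  (0,3): δ = 74.41°  ·
  (1,2): δ = 120.65°  ·
  (1,3): δ = 2.62°  ✓
  (2,3): δ = 56.72°  ·
antipodal pairs: 1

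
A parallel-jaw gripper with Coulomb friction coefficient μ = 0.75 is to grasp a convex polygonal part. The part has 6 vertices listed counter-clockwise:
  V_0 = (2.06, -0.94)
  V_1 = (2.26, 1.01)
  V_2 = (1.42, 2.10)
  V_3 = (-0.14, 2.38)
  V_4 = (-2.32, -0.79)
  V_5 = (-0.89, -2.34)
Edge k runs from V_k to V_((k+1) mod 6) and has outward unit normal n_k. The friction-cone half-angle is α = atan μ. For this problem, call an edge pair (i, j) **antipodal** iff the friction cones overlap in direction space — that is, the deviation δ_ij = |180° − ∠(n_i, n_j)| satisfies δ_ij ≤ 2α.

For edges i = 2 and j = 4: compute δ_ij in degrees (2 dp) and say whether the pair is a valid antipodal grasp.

δ = 37.13°, valid

α = atan 0.75 = 36.87°;  2α = 73.74°
edge 2: e_2 = (-1.56, +0.28);  n_2 = (+0.1767, +0.9843)
edge 4: e_4 = (+1.43, -1.55);  n_4 = (-0.7350, -0.6781)
∠(n_2, n_4) = 142.87°
δ = |180° − 142.87°| = 37.13°
37.13° ≤ 2α = 73.74°  →  valid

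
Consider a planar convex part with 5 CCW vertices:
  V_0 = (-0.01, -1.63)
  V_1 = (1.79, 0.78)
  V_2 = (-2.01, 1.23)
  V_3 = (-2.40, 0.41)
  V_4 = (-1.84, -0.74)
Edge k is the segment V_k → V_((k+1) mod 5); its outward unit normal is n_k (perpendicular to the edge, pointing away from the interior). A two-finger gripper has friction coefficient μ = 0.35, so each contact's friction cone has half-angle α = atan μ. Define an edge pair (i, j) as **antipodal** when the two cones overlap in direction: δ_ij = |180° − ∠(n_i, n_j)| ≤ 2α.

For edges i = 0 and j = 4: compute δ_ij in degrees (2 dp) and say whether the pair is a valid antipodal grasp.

δ = 100.82°, invalid

α = atan 0.35 = 19.29°;  2α = 38.58°
edge 0: e_0 = (+1.80, +2.41);  n_0 = (+0.8012, -0.5984)
edge 4: e_4 = (+1.83, -0.89);  n_4 = (-0.4374, -0.8993)
∠(n_0, n_4) = 79.18°
δ = |180° − 79.18°| = 100.82°
100.82° > 2α = 38.58°  →  invalid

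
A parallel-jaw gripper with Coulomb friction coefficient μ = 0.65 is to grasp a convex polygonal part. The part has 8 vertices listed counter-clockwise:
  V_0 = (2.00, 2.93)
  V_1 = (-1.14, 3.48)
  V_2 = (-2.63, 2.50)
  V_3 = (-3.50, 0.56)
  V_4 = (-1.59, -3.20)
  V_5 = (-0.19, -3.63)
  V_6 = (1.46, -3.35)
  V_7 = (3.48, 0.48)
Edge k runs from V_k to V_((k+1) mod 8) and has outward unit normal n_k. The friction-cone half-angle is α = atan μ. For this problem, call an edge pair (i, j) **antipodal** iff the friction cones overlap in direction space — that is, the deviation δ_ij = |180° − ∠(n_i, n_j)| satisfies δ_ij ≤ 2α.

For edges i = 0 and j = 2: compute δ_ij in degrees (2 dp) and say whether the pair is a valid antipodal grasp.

δ = 104.22°, invalid

α = atan 0.65 = 33.02°;  2α = 66.05°
edge 0: e_0 = (-3.14, +0.55);  n_0 = (+0.1725, +0.9850)
edge 2: e_2 = (-0.87, -1.94);  n_2 = (-0.9124, +0.4092)
∠(n_0, n_2) = 75.78°
δ = |180° − 75.78°| = 104.22°
104.22° > 2α = 66.05°  →  invalid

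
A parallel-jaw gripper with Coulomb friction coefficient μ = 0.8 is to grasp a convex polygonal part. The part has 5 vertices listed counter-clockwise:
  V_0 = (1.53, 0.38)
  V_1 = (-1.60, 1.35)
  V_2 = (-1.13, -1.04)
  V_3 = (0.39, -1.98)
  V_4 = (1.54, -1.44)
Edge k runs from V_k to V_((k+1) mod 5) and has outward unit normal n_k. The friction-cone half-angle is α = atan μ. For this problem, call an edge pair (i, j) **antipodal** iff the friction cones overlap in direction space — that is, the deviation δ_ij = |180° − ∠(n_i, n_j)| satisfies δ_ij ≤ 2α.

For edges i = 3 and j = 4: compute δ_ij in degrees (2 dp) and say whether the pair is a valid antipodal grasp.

α = atan 0.8 = 38.66°;  2α = 77.32°
edge 3: e_3 = (+1.15, +0.54);  n_3 = (+0.4250, -0.9052)
edge 4: e_4 = (-0.01, +1.82);  n_4 = (+1.0000, +0.0055)
∠(n_3, n_4) = 65.16°
δ = |180° − 65.16°| = 114.84°
114.84° > 2α = 77.32°  →  invalid

δ = 114.84°, invalid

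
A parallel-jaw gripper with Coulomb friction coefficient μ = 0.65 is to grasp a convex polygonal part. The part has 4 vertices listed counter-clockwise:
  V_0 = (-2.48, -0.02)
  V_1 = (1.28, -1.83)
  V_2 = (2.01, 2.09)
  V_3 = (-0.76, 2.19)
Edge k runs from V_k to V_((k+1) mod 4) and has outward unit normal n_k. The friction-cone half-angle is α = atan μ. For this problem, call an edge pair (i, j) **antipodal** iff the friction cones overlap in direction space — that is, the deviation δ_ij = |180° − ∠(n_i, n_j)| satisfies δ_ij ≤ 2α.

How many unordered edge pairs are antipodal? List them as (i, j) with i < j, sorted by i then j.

count = 2; pairs: (0,2), (1,3)

α = atan 0.65 = 33.02°;  2α = 66.05°
n_0 = (-0.4337, -0.9010)
n_1 = (+0.9831, -0.1831)
n_2 = (+0.0361, +0.9993)
n_3 = (-0.7892, +0.6142)
  (0,1): δ = 74.84°  ·
  (0,2): δ = 23.64°  ✓
  (0,3): δ = 77.81°  ·
  (1,2): δ = 81.52°  ·
  (1,3): δ = 27.34°  ✓
  (2,3): δ = 125.83°  ·
antipodal pairs: 2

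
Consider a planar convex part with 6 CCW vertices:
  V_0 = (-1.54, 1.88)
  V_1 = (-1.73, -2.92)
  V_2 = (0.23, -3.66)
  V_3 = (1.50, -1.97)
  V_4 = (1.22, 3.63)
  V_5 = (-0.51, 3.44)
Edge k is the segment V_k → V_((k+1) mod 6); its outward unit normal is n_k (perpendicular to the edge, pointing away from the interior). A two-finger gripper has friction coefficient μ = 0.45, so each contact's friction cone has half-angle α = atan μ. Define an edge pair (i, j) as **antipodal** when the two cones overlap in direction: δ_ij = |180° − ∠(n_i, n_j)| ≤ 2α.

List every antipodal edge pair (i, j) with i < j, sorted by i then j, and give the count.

count = 6; pairs: (0,2), (0,3), (1,4), (2,4), (2,5), (3,5)

α = atan 0.45 = 24.23°;  2α = 48.46°
n_0 = (-0.9992, +0.0396)
n_1 = (-0.3532, -0.9355)
n_2 = (+0.7994, -0.6008)
n_3 = (+0.9988, +0.0499)
n_4 = (-0.1092, +0.9940)
n_5 = (-0.8345, +0.5510)
  (0,1): δ = 108.42°  ·
  (0,2): δ = 34.66°  ✓
  (0,3): δ = 5.13°  ✓
  (0,4): δ = 98.53°  ·
  (0,5): δ = 148.83°  ·
  (1,2): δ = 106.24°  ·
  (1,3): δ = 66.45°  ·
  (1,4): δ = 26.95°  ✓
  (1,5): δ = 77.25°  ·
  (2,3): δ = 140.21°  ·
  (2,4): δ = 46.81°  ✓
  (2,5): δ = 3.49°  ✓
  (3,4): δ = 86.59°  ·
  (3,5): δ = 36.30°  ✓
  (4,5): δ = 129.70°  ·
antipodal pairs: 6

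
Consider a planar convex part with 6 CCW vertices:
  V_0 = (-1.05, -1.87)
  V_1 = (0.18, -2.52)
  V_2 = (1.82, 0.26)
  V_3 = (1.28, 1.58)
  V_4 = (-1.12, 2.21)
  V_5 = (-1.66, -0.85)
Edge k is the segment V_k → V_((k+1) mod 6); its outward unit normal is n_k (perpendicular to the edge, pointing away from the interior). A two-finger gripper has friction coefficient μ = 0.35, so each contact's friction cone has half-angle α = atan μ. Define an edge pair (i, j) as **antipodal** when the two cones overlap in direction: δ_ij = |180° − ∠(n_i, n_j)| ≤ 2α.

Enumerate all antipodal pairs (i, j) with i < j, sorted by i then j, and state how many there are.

α = atan 0.35 = 19.29°;  2α = 38.58°
n_0 = (-0.4672, -0.8841)
n_1 = (+0.8613, -0.5081)
n_2 = (+0.9255, +0.3786)
n_3 = (+0.2539, +0.9672)
n_4 = (-0.9848, +0.1738)
n_5 = (-0.8582, -0.5133)
  (0,1): δ = 92.68°  ·
  (0,2): δ = 39.90°  ·
  (0,3): δ = 13.15°  ✓
  (0,4): δ = 107.85°  ·
  (0,5): δ = 148.74°  ·
  (1,2): δ = 127.21°  ·
  (1,3): δ = 74.17°  ·
  (1,4): δ = 20.53°  ✓
  (1,5): δ = 61.42°  ·
  (2,3): δ = 126.96°  ·
  (2,4): δ = 32.26°  ✓
  (2,5): δ = 8.63°  ✓
  (3,4): δ = 85.30°  ·
  (3,5): δ = 44.41°  ·
  (4,5): δ = 139.11°  ·
antipodal pairs: 4

count = 4; pairs: (0,3), (1,4), (2,4), (2,5)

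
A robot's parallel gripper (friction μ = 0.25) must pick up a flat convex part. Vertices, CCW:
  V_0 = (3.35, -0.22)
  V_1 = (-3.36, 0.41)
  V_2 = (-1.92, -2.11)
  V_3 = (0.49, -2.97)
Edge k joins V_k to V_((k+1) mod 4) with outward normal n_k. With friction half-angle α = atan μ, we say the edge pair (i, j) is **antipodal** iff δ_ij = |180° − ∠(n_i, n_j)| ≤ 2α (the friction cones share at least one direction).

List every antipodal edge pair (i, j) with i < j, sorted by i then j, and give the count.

α = atan 0.25 = 14.04°;  2α = 28.07°
n_0 = (+0.0935, +0.9956)
n_1 = (-0.8682, -0.4961)
n_2 = (-0.3361, -0.9418)
n_3 = (+0.6931, -0.7208)
  (0,1): δ = 54.89°  ·
  (0,2): δ = 14.28°  ✓
  (0,3): δ = 49.24°  ·
  (1,2): δ = 139.38°  ·
  (1,3): δ = 75.87°  ·
  (2,3): δ = 116.48°  ·
antipodal pairs: 1

count = 1; pairs: (0,2)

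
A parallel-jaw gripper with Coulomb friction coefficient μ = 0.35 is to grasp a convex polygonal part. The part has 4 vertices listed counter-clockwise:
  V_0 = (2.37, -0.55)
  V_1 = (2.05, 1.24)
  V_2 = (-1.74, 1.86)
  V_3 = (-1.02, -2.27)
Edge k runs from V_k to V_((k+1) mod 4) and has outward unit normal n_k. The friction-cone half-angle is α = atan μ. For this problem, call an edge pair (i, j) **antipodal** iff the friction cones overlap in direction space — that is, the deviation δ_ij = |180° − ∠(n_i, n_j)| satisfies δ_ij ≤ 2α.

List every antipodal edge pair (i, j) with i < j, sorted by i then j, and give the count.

count = 2; pairs: (0,2), (1,3)

α = atan 0.35 = 19.29°;  2α = 38.58°
n_0 = (+0.9844, +0.1760)
n_1 = (+0.1614, +0.9869)
n_2 = (-0.9851, -0.1717)
n_3 = (+0.4525, -0.8918)
  (0,1): δ = 109.43°  ·
  (0,2): δ = 0.25°  ✓
  (0,3): δ = 106.77°  ·
  (1,2): δ = 70.82°  ·
  (1,3): δ = 36.19°  ✓
  (2,3): δ = 72.99°  ·
antipodal pairs: 2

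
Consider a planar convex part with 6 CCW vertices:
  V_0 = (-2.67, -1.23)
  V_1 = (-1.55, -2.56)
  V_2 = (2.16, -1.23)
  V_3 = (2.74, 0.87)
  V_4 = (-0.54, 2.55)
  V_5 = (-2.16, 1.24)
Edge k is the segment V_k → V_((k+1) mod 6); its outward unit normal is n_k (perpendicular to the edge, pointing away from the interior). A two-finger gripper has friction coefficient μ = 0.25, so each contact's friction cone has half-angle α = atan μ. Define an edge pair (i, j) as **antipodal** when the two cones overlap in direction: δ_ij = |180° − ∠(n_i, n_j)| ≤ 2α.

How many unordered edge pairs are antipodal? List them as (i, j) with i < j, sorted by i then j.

α = atan 0.25 = 14.04°;  2α = 28.07°
n_0 = (-0.7649, -0.6441)
n_1 = (+0.3375, -0.9413)
n_2 = (+0.9639, -0.2662)
n_3 = (+0.4559, +0.8900)
n_4 = (-0.6288, +0.7776)
n_5 = (-0.9793, +0.2022)
  (0,1): δ = 110.38°  ·
  (0,2): δ = 55.54°  ·
  (0,3): δ = 22.78°  ✓
  (0,4): δ = 88.86°  ·
  (0,5): δ = 128.23°  ·
  (1,2): δ = 125.16°  ·
  (1,3): δ = 46.84°  ·
  (1,4): δ = 19.24°  ✓
  (1,5): δ = 58.61°  ·
  (2,3): δ = 101.68°  ·
  (2,4): δ = 35.60°  ·
  (2,5): δ = 3.77°  ✓
  (3,4): δ = 113.92°  ·
  (3,5): δ = 74.55°  ·
  (4,5): δ = 140.63°  ·
antipodal pairs: 3

count = 3; pairs: (0,3), (1,4), (2,5)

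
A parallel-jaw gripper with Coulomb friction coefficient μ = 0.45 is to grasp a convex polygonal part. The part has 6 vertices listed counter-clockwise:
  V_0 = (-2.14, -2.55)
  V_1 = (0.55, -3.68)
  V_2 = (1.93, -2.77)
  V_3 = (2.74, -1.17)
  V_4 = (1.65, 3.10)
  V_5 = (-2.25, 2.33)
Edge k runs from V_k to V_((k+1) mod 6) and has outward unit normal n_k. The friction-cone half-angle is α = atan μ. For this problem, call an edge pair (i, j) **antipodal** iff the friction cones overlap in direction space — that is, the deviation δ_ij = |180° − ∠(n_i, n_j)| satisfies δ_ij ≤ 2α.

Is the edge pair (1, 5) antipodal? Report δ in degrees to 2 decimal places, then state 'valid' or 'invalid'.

α = atan 0.45 = 24.23°;  2α = 48.46°
edge 1: e_1 = (+1.38, +0.91);  n_1 = (+0.5505, -0.8348)
edge 5: e_5 = (+0.11, -4.88);  n_5 = (-0.9997, -0.0225)
∠(n_1, n_5) = 122.11°
δ = |180° − 122.11°| = 57.89°
57.89° > 2α = 48.46°  →  invalid

δ = 57.89°, invalid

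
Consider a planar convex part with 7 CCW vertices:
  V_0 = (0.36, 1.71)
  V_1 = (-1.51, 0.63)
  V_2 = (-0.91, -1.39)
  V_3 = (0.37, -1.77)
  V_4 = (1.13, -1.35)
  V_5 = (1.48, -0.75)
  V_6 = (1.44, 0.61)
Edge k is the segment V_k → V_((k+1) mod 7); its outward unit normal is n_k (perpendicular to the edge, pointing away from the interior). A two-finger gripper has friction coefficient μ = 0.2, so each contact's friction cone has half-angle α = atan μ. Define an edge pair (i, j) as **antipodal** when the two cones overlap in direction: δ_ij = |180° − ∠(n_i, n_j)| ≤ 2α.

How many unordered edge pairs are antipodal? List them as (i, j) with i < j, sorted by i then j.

count = 2; pairs: (0,3), (1,5)

α = atan 0.2 = 11.31°;  2α = 22.62°
n_0 = (-0.5001, +0.8660)
n_1 = (-0.9586, -0.2847)
n_2 = (-0.2846, -0.9586)
n_3 = (+0.4837, -0.8752)
n_4 = (+0.8638, -0.5039)
n_5 = (+0.9996, +0.0294)
n_6 = (+0.7136, +0.7006)
  (0,1): δ = 103.47°  ·
  (0,2): δ = 46.54°  ·
  (0,3): δ = 1.08°  ✓
  (0,4): δ = 29.74°  ·
  (0,5): δ = 61.68°  ·
  (0,6): δ = 104.47°  ·
  (1,2): δ = 123.08°  ·
  (1,3): δ = 77.62°  ·
  (1,4): δ = 46.80°  ·
  (1,5): δ = 14.86°  ✓
  (1,6): δ = 27.93°  ·
  (2,3): δ = 134.54°  ·
  (2,4): δ = 103.72°  ·
  (2,5): δ = 71.78°  ·
  (2,6): δ = 28.99°  ·
  (3,4): δ = 149.18°  ·
  (3,5): δ = 117.24°  ·
  (3,6): δ = 74.45°  ·
  (4,5): δ = 148.06°  ·
  (4,6): δ = 105.27°  ·
  (5,6): δ = 137.21°  ·
antipodal pairs: 2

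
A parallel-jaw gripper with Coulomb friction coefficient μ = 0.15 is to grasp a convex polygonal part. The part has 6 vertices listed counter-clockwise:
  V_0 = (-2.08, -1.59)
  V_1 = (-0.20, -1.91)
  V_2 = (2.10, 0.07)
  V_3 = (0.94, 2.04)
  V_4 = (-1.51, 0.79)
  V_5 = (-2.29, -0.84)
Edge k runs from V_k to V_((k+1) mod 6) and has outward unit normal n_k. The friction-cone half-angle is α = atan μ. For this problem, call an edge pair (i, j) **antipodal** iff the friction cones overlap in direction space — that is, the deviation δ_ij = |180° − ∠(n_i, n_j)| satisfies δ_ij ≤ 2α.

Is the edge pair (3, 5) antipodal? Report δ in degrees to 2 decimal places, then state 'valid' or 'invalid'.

δ = 101.39°, invalid

α = atan 0.15 = 8.53°;  2α = 17.06°
edge 3: e_3 = (-2.45, -1.25);  n_3 = (-0.4545, +0.8908)
edge 5: e_5 = (+0.21, -0.75);  n_5 = (-0.9630, -0.2696)
∠(n_3, n_5) = 78.61°
δ = |180° − 78.61°| = 101.39°
101.39° > 2α = 17.06°  →  invalid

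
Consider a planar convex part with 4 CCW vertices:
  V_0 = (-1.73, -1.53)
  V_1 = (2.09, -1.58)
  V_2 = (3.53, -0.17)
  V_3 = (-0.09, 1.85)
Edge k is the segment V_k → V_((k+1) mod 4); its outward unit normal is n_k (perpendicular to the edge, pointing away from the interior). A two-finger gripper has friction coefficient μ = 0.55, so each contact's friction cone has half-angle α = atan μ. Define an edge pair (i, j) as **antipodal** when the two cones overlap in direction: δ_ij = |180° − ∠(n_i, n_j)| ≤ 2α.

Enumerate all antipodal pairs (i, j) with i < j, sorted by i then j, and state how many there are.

α = atan 0.55 = 28.81°;  2α = 57.62°
n_0 = (-0.0131, -0.9999)
n_1 = (+0.6996, -0.7145)
n_2 = (+0.4873, +0.8732)
n_3 = (-0.8997, +0.4365)
  (0,1): δ = 134.85°  ·
  (0,2): δ = 28.41°  ✓
  (0,3): δ = 64.87°  ·
  (1,2): δ = 73.56°  ·
  (1,3): δ = 19.72°  ✓
  (2,3): δ = 86.72°  ·
antipodal pairs: 2

count = 2; pairs: (0,2), (1,3)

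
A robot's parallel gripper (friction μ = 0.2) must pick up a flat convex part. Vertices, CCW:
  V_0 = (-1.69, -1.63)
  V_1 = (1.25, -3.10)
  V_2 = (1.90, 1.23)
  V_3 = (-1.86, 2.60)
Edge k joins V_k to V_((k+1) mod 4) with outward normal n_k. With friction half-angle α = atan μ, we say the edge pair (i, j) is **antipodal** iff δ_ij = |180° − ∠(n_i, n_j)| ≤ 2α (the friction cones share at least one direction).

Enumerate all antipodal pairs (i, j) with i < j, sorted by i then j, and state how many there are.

count = 2; pairs: (0,2), (1,3)

α = atan 0.2 = 11.31°;  2α = 22.62°
n_0 = (-0.4472, -0.8944)
n_1 = (+0.9889, -0.1485)
n_2 = (+0.3423, +0.9396)
n_3 = (-0.9992, -0.0402)
  (0,1): δ = 71.97°  ·
  (0,2): δ = 6.55°  ✓
  (0,3): δ = 118.87°  ·
  (1,2): δ = 101.48°  ·
  (1,3): δ = 10.84°  ✓
  (2,3): δ = 67.68°  ·
antipodal pairs: 2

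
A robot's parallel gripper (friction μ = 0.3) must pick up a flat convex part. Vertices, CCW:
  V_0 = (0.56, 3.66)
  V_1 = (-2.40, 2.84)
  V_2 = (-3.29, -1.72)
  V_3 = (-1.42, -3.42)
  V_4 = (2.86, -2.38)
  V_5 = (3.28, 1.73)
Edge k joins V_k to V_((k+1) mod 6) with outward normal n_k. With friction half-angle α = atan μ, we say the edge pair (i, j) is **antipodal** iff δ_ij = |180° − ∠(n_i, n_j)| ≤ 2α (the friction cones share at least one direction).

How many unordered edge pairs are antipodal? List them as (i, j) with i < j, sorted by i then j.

α = atan 0.3 = 16.70°;  2α = 33.40°
n_0 = (-0.2670, +0.9637)
n_1 = (-0.9815, +0.1916)
n_2 = (-0.6727, -0.7399)
n_3 = (+0.2361, -0.9717)
n_4 = (+0.9948, -0.1017)
n_5 = (+0.5787, +0.8156)
  (0,1): δ = 116.53°  ·
  (0,2): δ = 57.76°  ·
  (0,3): δ = 1.83°  ✓
  (0,4): δ = 68.68°  ·
  (0,5): δ = 129.16°  ·
  (1,2): δ = 121.23°  ·
  (1,3): δ = 65.30°  ·
  (1,4): δ = 5.21°  ✓
  (1,5): δ = 65.69°  ·
  (2,3): δ = 124.07°  ·
  (2,4): δ = 53.56°  ·
  (2,5): δ = 6.92°  ✓
  (3,4): δ = 109.49°  ·
  (3,5): δ = 49.02°  ·
  (4,5): δ = 119.52°  ·
antipodal pairs: 3

count = 3; pairs: (0,3), (1,4), (2,5)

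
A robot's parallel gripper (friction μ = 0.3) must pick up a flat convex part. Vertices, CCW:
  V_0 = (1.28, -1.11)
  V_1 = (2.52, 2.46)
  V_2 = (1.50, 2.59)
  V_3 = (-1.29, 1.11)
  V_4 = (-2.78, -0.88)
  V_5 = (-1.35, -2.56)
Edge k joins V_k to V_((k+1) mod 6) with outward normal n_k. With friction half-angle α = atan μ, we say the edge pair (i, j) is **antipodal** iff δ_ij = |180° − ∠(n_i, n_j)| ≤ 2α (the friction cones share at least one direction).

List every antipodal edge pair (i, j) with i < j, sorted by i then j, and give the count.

α = atan 0.3 = 16.70°;  2α = 33.40°
n_0 = (+0.9446, -0.3281)
n_1 = (+0.1264, +0.9920)
n_2 = (-0.4686, +0.8834)
n_3 = (-0.8005, +0.5994)
n_4 = (-0.7615, -0.6482)
n_5 = (+0.4828, -0.8757)
  (0,1): δ = 78.11°  ·
  (0,2): δ = 42.90°  ·
  (0,3): δ = 17.67°  ✓
  (0,4): δ = 59.56°  ·
  (0,5): δ = 138.02°  ·
  (1,2): δ = 144.79°  ·
  (1,3): δ = 119.56°  ·
  (1,4): δ = 42.33°  ·
  (1,5): δ = 36.13°  ·
  (2,3): δ = 154.77°  ·
  (2,4): δ = 77.54°  ·
  (2,5): δ = 0.92°  ✓
  (3,4): δ = 102.77°  ·
  (3,5): δ = 24.31°  ✓
  (4,5): δ = 101.53°  ·
antipodal pairs: 3

count = 3; pairs: (0,3), (2,5), (3,5)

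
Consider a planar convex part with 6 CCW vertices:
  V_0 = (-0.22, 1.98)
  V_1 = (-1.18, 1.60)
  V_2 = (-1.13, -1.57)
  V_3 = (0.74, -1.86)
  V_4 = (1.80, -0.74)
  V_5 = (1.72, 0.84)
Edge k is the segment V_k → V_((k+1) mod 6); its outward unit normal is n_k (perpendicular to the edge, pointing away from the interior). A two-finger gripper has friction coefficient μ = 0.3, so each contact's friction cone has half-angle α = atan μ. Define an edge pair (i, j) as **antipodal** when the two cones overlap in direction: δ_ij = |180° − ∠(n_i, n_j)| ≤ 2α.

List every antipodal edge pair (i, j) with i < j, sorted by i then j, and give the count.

α = atan 0.3 = 16.70°;  2α = 33.40°
n_0 = (-0.3680, +0.9298)
n_1 = (-0.9999, -0.0158)
n_2 = (-0.1532, -0.9882)
n_3 = (+0.7263, -0.6874)
n_4 = (+0.9987, +0.0506)
n_5 = (+0.5066, +0.8622)
  (0,1): δ = 110.69°  ·
  (0,2): δ = 30.41°  ✓
  (0,3): δ = 24.98°  ✓
  (0,4): δ = 71.30°  ·
  (0,5): δ = 127.96°  ·
  (1,2): δ = 99.72°  ·
  (1,3): δ = 44.33°  ·
  (1,4): δ = 1.99°  ✓
  (1,5): δ = 58.66°  ·
  (2,3): δ = 124.61°  ·
  (2,4): δ = 78.29°  ·
  (2,5): δ = 21.62°  ✓
  (3,4): δ = 133.68°  ·
  (3,5): δ = 77.02°  ·
  (4,5): δ = 123.34°  ·
antipodal pairs: 4

count = 4; pairs: (0,2), (0,3), (1,4), (2,5)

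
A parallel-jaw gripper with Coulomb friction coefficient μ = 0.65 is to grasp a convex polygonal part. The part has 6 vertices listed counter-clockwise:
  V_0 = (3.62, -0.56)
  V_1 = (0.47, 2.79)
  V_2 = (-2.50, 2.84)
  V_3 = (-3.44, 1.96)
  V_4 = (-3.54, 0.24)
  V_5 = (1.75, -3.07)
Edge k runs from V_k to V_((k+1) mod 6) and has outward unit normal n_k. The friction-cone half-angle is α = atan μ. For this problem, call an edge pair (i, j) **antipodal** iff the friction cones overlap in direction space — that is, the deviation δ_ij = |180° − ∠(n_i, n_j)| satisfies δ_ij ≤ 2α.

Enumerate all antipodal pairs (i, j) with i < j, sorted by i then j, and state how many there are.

count = 6; pairs: (0,3), (0,4), (1,4), (1,5), (2,5), (3,5)

α = atan 0.65 = 33.02°;  2α = 66.05°
n_0 = (+0.7285, +0.6850)
n_1 = (+0.0168, +0.9999)
n_2 = (-0.6834, +0.7300)
n_3 = (-0.9983, +0.0580)
n_4 = (-0.5304, -0.8477)
n_5 = (+0.8019, -0.5974)
  (0,1): δ = 134.20°  ·
  (0,2): δ = 90.13°  ·
  (0,3): δ = 46.57°  ✓
  (0,4): δ = 14.73°  ✓
  (0,5): δ = 100.08°  ·
  (1,2): δ = 135.92°  ·
  (1,3): δ = 92.36°  ·
  (1,4): δ = 31.07°  ✓
  (1,5): δ = 54.28°  ✓
  (2,3): δ = 136.44°  ·
  (2,4): δ = 75.15°  ·
  (2,5): δ = 10.20°  ✓
  (3,4): δ = 118.71°  ·
  (3,5): δ = 33.36°  ✓
  (4,5): δ = 94.65°  ·
antipodal pairs: 6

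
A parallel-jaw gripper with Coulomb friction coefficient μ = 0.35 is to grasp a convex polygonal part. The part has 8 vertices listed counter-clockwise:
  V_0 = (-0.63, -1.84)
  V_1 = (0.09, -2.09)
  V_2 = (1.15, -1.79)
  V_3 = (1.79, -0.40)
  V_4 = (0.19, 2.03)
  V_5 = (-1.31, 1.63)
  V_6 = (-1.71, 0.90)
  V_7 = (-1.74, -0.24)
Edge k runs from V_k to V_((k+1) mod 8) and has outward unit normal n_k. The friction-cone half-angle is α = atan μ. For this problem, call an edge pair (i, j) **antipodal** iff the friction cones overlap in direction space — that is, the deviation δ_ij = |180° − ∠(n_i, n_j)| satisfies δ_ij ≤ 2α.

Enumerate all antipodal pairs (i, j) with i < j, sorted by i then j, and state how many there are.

count = 7; pairs: (0,3), (0,4), (1,4), (2,5), (2,6), (3,6), (3,7)

α = atan 0.35 = 19.29°;  2α = 38.58°
n_0 = (-0.3280, -0.9447)
n_1 = (+0.2723, -0.9622)
n_2 = (+0.9083, -0.4182)
n_3 = (+0.8352, +0.5499)
n_4 = (-0.2577, +0.9662)
n_5 = (-0.8770, +0.4805)
n_6 = (-0.9997, +0.0263)
n_7 = (-0.8216, -0.5700)
  (0,1): δ = 145.05°  ·
  (0,2): δ = 95.57°  ·
  (0,3): δ = 37.49°  ✓
  (0,4): δ = 34.08°  ✓
  (0,5): δ = 80.43°  ·
  (0,6): δ = 107.64°  ·
  (0,7): δ = 143.90°  ·
  (1,2): δ = 130.53°  ·
  (1,3): δ = 72.44°  ·
  (1,4): δ = 0.87°  ✓
  (1,5): δ = 45.48°  ·
  (1,6): δ = 72.69°  ·
  (1,7): δ = 108.95°  ·
  (2,3): δ = 121.91°  ·
  (2,4): δ = 50.35°  ·
  (2,5): δ = 4.00°  ✓
  (2,6): δ = 23.22°  ✓
  (2,7): δ = 59.47°  ·
  (3,4): δ = 108.43°  ·
  (3,5): δ = 62.08°  ·
  (3,6): δ = 34.87°  ✓
  (3,7): δ = 1.39°  ✓
  (4,5): δ = 133.65°  ·
  (4,6): δ = 106.44°  ·
  (4,7): δ = 70.18°  ·
  (5,6): δ = 152.79°  ·
  (5,7): δ = 116.53°  ·
  (6,7): δ = 143.74°  ·
antipodal pairs: 7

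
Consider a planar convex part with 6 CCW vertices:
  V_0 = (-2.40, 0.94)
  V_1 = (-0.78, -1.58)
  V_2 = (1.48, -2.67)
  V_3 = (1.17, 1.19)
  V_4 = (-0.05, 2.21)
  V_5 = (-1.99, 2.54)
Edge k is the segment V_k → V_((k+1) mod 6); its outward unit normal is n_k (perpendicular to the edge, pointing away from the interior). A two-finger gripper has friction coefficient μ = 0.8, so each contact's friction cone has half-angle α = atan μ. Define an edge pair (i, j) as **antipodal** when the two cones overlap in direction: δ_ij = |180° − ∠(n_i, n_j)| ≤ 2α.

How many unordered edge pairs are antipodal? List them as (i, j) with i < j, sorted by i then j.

α = atan 0.8 = 38.66°;  2α = 77.32°
n_0 = (-0.8412, -0.5408)
n_1 = (-0.4344, -0.9007)
n_2 = (+0.9968, +0.0801)
n_3 = (+0.6414, +0.7672)
n_4 = (+0.1677, +0.9858)
n_5 = (-0.9687, +0.2482)
  (0,1): δ = 148.48°  ·
  (0,2): δ = 28.14°  ✓
  (0,3): δ = 17.37°  ✓
  (0,4): δ = 47.61°  ✓
  (0,5): δ = 132.89°  ·
  (1,2): δ = 59.66°  ✓
  (1,3): δ = 14.15°  ✓
  (1,4): δ = 16.09°  ✓
  (1,5): δ = 101.38°  ·
  (2,3): δ = 134.49°  ·
  (2,4): δ = 104.25°  ·
  (2,5): δ = 18.96°  ✓
  (3,4): δ = 149.76°  ·
  (3,5): δ = 64.47°  ✓
  (4,5): δ = 94.72°  ·
antipodal pairs: 8

count = 8; pairs: (0,2), (0,3), (0,4), (1,2), (1,3), (1,4), (2,5), (3,5)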